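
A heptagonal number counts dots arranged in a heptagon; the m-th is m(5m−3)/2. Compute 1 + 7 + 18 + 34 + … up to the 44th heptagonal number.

71940

Σ i(5i−3)/2 = (5Σi² − 3Σi) / 2 over i = 1..44.
Σi = 990 and Σi² = 29370.
(5·29370 − 3·990) / 2 = 143880/2 = 71940.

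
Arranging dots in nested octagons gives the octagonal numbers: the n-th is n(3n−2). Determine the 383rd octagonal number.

439301

383·(3·383 − 2) = 383·1147 = 439301.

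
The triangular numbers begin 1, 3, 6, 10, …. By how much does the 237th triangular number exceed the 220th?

237·238/2 = 28203 and 220·221/2 = 24310.
Difference: 28203 − 24310 = 3893.

3893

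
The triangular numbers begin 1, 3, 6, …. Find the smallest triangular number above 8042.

Solve n(n+1)/2 > 8042 for integer n.
The largest n with value ≤ 8042 is 126 (since 8001 ≤ 8042 < 8128), so the first above is n = 127, value 8128.

8128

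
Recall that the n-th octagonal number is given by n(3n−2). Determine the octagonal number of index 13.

The 13th octagonal number is n(3n−2) with n = 13.
13·(3·13 − 2) = 13·37 = 481.

481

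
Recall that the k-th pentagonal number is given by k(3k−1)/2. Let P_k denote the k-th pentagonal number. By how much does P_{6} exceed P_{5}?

Consecutive pentagonal numbers differ by 3n − 2: here 3·6 − 2 = 16.

16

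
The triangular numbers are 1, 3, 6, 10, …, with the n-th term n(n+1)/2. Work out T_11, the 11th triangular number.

66

The 11th triangular number is n(n+1)/2 with n = 11.
11·12/2 = 132/2 = 66.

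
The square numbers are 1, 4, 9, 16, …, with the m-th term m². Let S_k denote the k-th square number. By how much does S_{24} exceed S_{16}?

24² = 576 and 16² = 256.
Difference: 576 − 256 = 320.

320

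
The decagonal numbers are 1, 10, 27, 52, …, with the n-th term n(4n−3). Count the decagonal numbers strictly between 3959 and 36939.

The n-th decagonal number is n(4n−3).
Smallest index with value > 3959: n = 32 (giving 4000).
Largest index with value < 36939: n = 96 (giving 36576).
Indices 32 through 96: 65 terms.

65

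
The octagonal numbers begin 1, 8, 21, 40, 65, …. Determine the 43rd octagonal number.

The 43rd octagonal number is n(3n−2) with n = 43.
43·(3·43 − 2) = 43·127 = 5461.

5461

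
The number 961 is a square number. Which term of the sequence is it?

31

We need n² = 961, so n = √961 = 31.
Check: 31² = 961. ✓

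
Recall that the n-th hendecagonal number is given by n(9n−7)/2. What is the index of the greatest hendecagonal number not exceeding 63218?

118

Solve n(9n−7)/2 ≤ 63218 for integer n.
n = 118 gives 62245 ≤ 63218, while n = 119 gives 63308 > 63218; so the answer is index 118.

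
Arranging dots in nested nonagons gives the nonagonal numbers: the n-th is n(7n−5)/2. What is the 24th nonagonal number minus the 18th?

24·(7·24 − 5)/2 = 1956 and 18·(7·18 − 5)/2 = 1089.
Difference: 1956 − 1089 = 867.

867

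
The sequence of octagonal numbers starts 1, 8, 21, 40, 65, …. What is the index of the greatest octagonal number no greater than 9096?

Solve n(3n−2) ≤ 9096 for integer n.
n = 55 gives 8965 ≤ 9096, while n = 56 gives 9296 > 9096; so the answer is index 55.

55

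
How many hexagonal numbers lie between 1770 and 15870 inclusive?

60

The n-th hexagonal number is n(2n−1).
Smallest index with value ≥ 1770: n = 30 (giving 1770).
Largest index with value ≤ 15870: n = 89 (giving 15753).
Indices 30 through 89: 60 terms.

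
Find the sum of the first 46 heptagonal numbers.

82156

Σ i(5i−3)/2 = (5Σi² − 3Σi) / 2 over i = 1..46.
Σi = 1081 and Σi² = 33511.
(5·33511 − 3·1081) / 2 = 164312/2 = 82156.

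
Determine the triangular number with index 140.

9870

140·141/2 = 19740/2 = 9870.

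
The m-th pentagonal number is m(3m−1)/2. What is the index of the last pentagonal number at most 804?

23

Solve n(3n−1)/2 ≤ 804 for integer n.
n = 23 gives 782 ≤ 804, while n = 24 gives 852 > 804; so the answer is index 23.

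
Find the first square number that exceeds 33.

36

Solve n² > 33 for integer n.
The largest n with value ≤ 33 is 5 (since 25 ≤ 33 < 36), so the first above is n = 6, value 36.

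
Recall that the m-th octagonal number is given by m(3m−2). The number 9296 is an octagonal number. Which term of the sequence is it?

Set n(3n−2) = 9296, giving 3n² − 2n − 9296 = 0.
The discriminant is 4 + 12·9296 = 111556, and √111556 = 334.
So n = (2 + 334) / 6 = 336/6 = 56.
Check: 56·(3·56 − 2) = 9296. ✓

56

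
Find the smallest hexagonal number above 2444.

Solve n(2n−1) > 2444 for integer n.
The largest n with value ≤ 2444 is 35 (since 2415 ≤ 2444 < 2556), so the first above is n = 36, value 2556.

2556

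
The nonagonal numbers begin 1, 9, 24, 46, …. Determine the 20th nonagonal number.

1350

The 20th nonagonal number is n(7n−5)/2 with n = 20.
20·(7·20 − 5)/2 = 20·135/2 = 1350.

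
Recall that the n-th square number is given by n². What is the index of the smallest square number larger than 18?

Solve n² > 18 for integer n.
The largest n with value ≤ 18 is 4 (since 16 ≤ 18 < 25), so the first above is n = 5, value 25.

5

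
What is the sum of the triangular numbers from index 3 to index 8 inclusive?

Σ i(i+1)/2 = (Σi² + Σi) / 2 over i = 3..8.
Σi = 36 − 3 = 33 and Σi² = 204 − 5 = 199.
(1·199 + 1·33) / 2 = 232/2 = 116.

116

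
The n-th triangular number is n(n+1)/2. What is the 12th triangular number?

78

12·13/2 = 156/2 = 78.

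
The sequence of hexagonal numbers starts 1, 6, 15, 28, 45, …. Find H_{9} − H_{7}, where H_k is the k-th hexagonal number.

9·(2·9 − 1) = 153 and 7·(2·7 − 1) = 91.
Difference: 153 − 91 = 62.

62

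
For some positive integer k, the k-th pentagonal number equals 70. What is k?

7

Set n(3n−1)/2 = 70, giving 3n² − n − 140 = 0.
The discriminant is 1 + 24·70 = 1681, and √1681 = 41.
So n = (1 + 41) / 6 = 42/6 = 7.
Check: 7·(3·7 − 1)/2 = 70. ✓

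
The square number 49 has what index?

7

We need n² = 49, so n = √49 = 7.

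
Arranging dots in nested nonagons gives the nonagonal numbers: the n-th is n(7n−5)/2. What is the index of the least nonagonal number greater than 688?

15

Solve n(7n−5)/2 > 688 for integer n.
The largest n with value ≤ 688 is 14 (since 651 ≤ 688 < 750), so the first above is n = 15, value 750.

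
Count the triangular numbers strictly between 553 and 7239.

87

The n-th triangular number is n(n+1)/2.
Smallest index with value > 553: n = 33 (giving 561).
Largest index with value < 7239: n = 119 (giving 7140).
Indices 33 through 119: 87 terms.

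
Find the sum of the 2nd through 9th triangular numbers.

164

Σ i(i+1)/2 = (Σi² + Σi) / 2 over i = 2..9.
Σi = 45 − 1 = 44 and Σi² = 285 − 1 = 284.
(1·284 + 1·44) / 2 = 328/2 = 164.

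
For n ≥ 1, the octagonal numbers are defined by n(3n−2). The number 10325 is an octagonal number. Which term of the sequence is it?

Set n(3n−2) = 10325, giving 3n² − 2n − 10325 = 0.
The discriminant is 4 + 12·10325 = 123904, and √123904 = 352.
So n = (2 + 352) / 6 = 354/6 = 59.

59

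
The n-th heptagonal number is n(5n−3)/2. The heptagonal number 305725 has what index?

350

Set n(5n−3)/2 = 305725, giving 5n² − 3n − 611450 = 0.
So n = (3 + 3497) / 10 = 3500/10 = 350.
Check: 350·(5·350 − 3)/2 = 305725. ✓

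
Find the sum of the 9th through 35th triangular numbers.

7650

Σ i(i+1)/2 = (Σi² + Σi) / 2 over i = 9..35.
Σi = 630 − 36 = 594 and Σi² = 14910 − 204 = 14706.
(1·14706 + 1·594) / 2 = 15300/2 = 7650.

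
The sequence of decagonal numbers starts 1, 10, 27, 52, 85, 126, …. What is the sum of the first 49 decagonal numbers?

Σ i(4i−3) = 4Σi² − 3Σi over i = 1..49.
Σi = 1225 and Σi² = 40425.
4·40425 − 3·1225 = 158025.

158025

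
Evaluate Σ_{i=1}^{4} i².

Σ_{i=1}^{4} i² = 4·5·9/6 = 30.

30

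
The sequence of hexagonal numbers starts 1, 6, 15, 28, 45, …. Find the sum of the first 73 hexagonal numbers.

Σ i(2i−1) = 2Σi² − Σi over i = 1..73.
Σi = 2701 and Σi² = 132349.
2·132349 − 1·2701 = 261997.

261997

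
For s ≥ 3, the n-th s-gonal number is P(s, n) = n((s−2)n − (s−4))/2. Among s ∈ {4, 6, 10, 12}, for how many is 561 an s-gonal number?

2

s = 4: P(4, 23) = 529 and P(4, 24) = 576; 561 is not s-gonal.
s = 6: P(6, 17) = 561. ✓
s = 10: P(10, 12) = 540 and P(10, 13) = 637; 561 is not s-gonal.
s = 12: P(12, 11) = 561. ✓
Hits: s ∈ {6, 12} → 2.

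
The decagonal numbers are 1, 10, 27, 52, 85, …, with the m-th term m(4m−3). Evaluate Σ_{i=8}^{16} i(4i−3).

5100

Σ i(4i−3) = 4Σi² − 3Σi over i = 8..16.
Σi = 136 − 28 = 108 and Σi² = 1496 − 140 = 1356.
4·1356 − 3·108 = 5100.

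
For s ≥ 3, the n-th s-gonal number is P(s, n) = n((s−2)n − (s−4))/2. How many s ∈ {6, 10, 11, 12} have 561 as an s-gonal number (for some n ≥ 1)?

s = 6: P(6, 17) = 561. ✓
s = 10: P(10, 12) = 540 and P(10, 13) = 637; 561 is not s-gonal.
s = 11: P(11, 11) = 506 and P(11, 12) = 606; 561 is not s-gonal.
s = 12: P(12, 11) = 561. ✓
Hits: s ∈ {6, 12} → 2.

2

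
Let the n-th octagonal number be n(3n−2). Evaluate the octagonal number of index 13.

481

The 13th octagonal number is n(3n−2) with n = 13.
13·(3·13 − 2) = 13·37 = 481.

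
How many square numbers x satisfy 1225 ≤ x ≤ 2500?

16

The n-th square number is n².
Smallest index with value ≥ 1225: n = 35 (giving 1225).
Largest index with value ≤ 2500: n = 50 (giving 2500).
Indices 35 through 50: 16 terms.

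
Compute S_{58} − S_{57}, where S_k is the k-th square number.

n² − (n−1)² = 2n − 1, so 58² − 57² = 2·58 − 1 = 115.

115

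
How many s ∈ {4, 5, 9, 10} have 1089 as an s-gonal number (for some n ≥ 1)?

2

s = 4: P(4, 33) = 1089. ✓
s = 5: P(5, 27) = 1080 and P(5, 28) = 1162; 1089 is not s-gonal.
s = 9: P(9, 18) = 1089. ✓
s = 10: P(10, 16) = 976 and P(10, 17) = 1105; 1089 is not s-gonal.
Hits: s ∈ {4, 9} → 2.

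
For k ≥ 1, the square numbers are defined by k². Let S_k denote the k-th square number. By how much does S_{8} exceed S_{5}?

8² = 64 and 5² = 25.
Difference: 64 − 25 = 39.

39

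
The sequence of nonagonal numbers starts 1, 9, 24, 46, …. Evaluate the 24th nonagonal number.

24·(7·24 − 5)/2 = 24·163/2 = 1956.

1956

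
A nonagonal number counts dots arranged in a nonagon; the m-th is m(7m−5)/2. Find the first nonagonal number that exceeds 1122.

Solve n(7n−5)/2 > 1122 for integer n.
The largest n with value ≤ 1122 is 18 (since 1089 ≤ 1122 < 1216), so the first above is n = 19, value 1216.

1216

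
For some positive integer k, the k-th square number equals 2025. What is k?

We need n² = 2025, so n = √2025 = 45.
Check: 45² = 2025. ✓

45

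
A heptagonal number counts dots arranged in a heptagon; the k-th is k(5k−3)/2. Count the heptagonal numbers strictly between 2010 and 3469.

9

The n-th heptagonal number is n(5n−3)/2.
Smallest index with value > 2010: n = 29 (giving 2059).
Largest index with value < 3469: n = 37 (giving 3367).
Indices 29 through 37: 9 terms.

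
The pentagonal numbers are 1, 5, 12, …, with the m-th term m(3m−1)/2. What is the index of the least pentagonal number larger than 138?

Solve n(3n−1)/2 > 138 for integer n.
The largest n with value ≤ 138 is 9 (since 117 ≤ 138 < 145), so the first above is n = 10, value 145.

10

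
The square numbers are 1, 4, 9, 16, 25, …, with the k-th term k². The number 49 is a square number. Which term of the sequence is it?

We need n² = 49, so n = √49 = 7.
Check: 7² = 49. ✓

7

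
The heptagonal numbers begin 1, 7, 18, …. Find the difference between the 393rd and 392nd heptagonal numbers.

1961

Consecutive heptagonal numbers differ by 5n − 4: here 5·393 − 4 = 1961.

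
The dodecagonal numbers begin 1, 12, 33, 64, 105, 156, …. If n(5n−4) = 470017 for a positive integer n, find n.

307

Set n(5n−4) = 470017, giving 5n² − 4n − 470017 = 0.
So n = (4 + 3066) / 10 = 3070/10 = 307.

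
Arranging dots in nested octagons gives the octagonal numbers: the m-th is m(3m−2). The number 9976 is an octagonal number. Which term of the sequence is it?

Set n(3n−2) = 9976, giving 3n² − 2n − 9976 = 0.
The discriminant is 4 + 12·9976 = 119716, and √119716 = 346.
So n = (2 + 346) / 6 = 348/6 = 58.
Check: 58·(3·58 − 2) = 9976. ✓

58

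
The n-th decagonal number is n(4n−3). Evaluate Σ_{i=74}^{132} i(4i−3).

Σ i(4i−3) = 4Σi² − 3Σi over i = 74..132.
Σi = 8778 − 2701 = 6077 and Σi² = 775390 − 132349 = 643041.
4·643041 − 3·6077 = 2553933.

2553933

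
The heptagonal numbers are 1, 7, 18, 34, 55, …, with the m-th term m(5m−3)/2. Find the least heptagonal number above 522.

540

Solve n(5n−3)/2 > 522 for integer n.
The largest n with value ≤ 522 is 14 (since 469 ≤ 522 < 540), so the first above is n = 15, value 540.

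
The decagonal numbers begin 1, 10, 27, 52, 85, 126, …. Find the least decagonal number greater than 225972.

Solve n(4n−3) > 225972 for integer n.
The largest n with value ≤ 225972 is 238 (since 225862 ≤ 225972 < 227767), so the first above is n = 239, value 227767.

227767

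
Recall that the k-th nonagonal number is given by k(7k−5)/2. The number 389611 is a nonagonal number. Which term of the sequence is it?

334

Set n(7n−5)/2 = 389611, giving 7n² − 5n − 779222 = 0.
The discriminant is 25 + 56·389611 = 21818241, and √21818241 = 4671.
So n = (5 + 4671) / 14 = 4676/14 = 334.
Check: 334·(7·334 − 5)/2 = 389611. ✓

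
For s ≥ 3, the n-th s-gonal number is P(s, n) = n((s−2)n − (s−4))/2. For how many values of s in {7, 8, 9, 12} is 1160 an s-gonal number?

s = 7: P(7, 21) = 1071 and P(7, 22) = 1177; 1160 is not s-gonal.
s = 8: P(8, 20) = 1160. ✓
s = 9: P(9, 18) = 1089 and P(9, 19) = 1216; 1160 is not s-gonal.
s = 12: P(12, 15) = 1065 and P(12, 16) = 1216; 1160 is not s-gonal.
Hits: s ∈ {8} → 1.

1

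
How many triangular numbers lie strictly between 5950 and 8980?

25

The n-th triangular number is n(n+1)/2.
Smallest index with value > 5950: n = 109 (giving 5995).
Largest index with value < 8980: n = 133 (giving 8911).
Indices 109 through 133: 25 terms.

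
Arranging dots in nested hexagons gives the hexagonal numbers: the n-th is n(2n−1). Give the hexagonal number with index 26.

1326

The 26th hexagonal number is n(2n−1) with n = 26.
26·(2·26 − 1) = 26·51 = 1326.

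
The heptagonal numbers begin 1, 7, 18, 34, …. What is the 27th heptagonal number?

The 27th heptagonal number is n(5n−3)/2 with n = 27.
27·(5·27 − 3)/2 = 27·132/2 = 27·66 = 1782.

1782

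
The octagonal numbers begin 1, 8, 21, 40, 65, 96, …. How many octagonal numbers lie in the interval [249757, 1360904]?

385

The n-th octagonal number is n(3n−2).
Smallest index with value ≥ 249757: n = 289 (giving 249985).
Largest index with value ≤ 1360904: n = 673 (giving 1357441).
Indices 289 through 673: 385 terms.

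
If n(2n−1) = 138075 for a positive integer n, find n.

263

Set n(2n−1) = 138075, giving 2n² − n − 138075 = 0.
The discriminant is 1 + 8·138075 = 1104601, and √1104601 = 1051.
So n = (1 + 1051) / 4 = 1052/4 = 263.
Check: 263·(2·263 − 1) = 138075. ✓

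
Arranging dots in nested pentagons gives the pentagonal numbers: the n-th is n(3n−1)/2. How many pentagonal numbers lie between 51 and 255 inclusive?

8

The n-th pentagonal number is n(3n−1)/2.
Smallest index with value ≥ 51: n = 6 (giving 51).
Largest index with value ≤ 255: n = 13 (giving 247).
Indices 6 through 13: 8 terms.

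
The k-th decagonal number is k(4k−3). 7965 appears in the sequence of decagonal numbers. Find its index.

Set n(4n−3) = 7965, giving 4n² − 3n − 7965 = 0.
The discriminant is 9 + 16·7965 = 127449, and √127449 = 357.
So n = (3 + 357) / 8 = 360/8 = 45.

45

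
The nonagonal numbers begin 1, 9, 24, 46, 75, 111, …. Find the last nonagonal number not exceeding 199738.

199326

Solve n(7n−5)/2 ≤ 199738 for integer n.
n = 239 gives 199326 ≤ 199738, while n = 240 gives 201000 > 199738; so the answer is 199326.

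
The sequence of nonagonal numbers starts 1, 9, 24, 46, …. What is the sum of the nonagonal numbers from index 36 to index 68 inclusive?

Σ i(7i−5)/2 = (7Σi² − 5Σi) / 2 over i = 36..68.
Σi = 2346 − 630 = 1716 and Σi² = 107134 − 14910 = 92224.
(7·92224 − 5·1716) / 2 = 636988/2 = 318494.

318494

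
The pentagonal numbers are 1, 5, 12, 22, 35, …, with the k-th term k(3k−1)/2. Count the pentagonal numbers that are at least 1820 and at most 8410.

The n-th pentagonal number is n(3n−1)/2.
Smallest index with value ≥ 1820: n = 35 (giving 1820).
Largest index with value ≤ 8410: n = 75 (giving 8400).
Indices 35 through 75: 41 terms.

41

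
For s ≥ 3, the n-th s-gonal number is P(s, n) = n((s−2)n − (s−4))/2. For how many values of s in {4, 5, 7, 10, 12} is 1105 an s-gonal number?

s = 4: P(4, 33) = 1089 and P(4, 34) = 1156; 1105 is not s-gonal.
s = 5: P(5, 27) = 1080 and P(5, 28) = 1162; 1105 is not s-gonal.
s = 7: P(7, 21) = 1071 and P(7, 22) = 1177; 1105 is not s-gonal.
s = 10: P(10, 17) = 1105. ✓
s = 12: P(12, 15) = 1065 and P(12, 16) = 1216; 1105 is not s-gonal.
Hits: s ∈ {10} → 1.

1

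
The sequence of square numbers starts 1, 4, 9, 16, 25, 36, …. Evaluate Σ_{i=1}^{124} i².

643250

Σ_{i=1}^{124} i² = 124·125·249/6 = 643250.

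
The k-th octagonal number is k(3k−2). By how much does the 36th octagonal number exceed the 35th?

Consecutive octagonal numbers differ by 6n − 5: here 6·36 − 5 = 211.

211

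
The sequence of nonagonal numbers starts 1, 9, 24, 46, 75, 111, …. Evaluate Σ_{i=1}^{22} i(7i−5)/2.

12650

Σ i(7i−5)/2 = (7Σi² − 5Σi) / 2 over i = 1..22.
Σi = 253 and Σi² = 3795.
(7·3795 − 5·253) / 2 = 25300/2 = 12650.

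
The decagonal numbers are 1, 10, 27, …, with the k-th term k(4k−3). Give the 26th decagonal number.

The 26th decagonal number is n(4n−3) with n = 26.
26·(4·26 − 3) = 26·101 = 2626.

2626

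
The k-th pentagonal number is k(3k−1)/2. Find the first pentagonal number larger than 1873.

Solve n(3n−1)/2 > 1873 for integer n.
The largest n with value ≤ 1873 is 35 (since 1820 ≤ 1873 < 1926), so the first above is n = 36, value 1926.

1926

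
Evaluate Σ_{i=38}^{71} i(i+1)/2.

53057

Σ i(i+1)/2 = (Σi² + Σi) / 2 over i = 38..71.
Σi = 2556 − 703 = 1853 and Σi² = 121836 − 17575 = 104261.
(1·104261 + 1·1853) / 2 = 106114/2 = 53057.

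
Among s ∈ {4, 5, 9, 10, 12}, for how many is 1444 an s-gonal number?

s = 4: P(4, 38) = 1444. ✓
s = 5: P(5, 31) = 1426 and P(5, 32) = 1520; 1444 is not s-gonal.
s = 9: P(9, 20) = 1350 and P(9, 21) = 1491; 1444 is not s-gonal.
s = 10: P(10, 19) = 1387 and P(10, 20) = 1540; 1444 is not s-gonal.
s = 12: P(12, 17) = 1377 and P(12, 18) = 1548; 1444 is not s-gonal.
Hits: s ∈ {4} → 1.

1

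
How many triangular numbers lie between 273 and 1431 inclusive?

The n-th triangular number is n(n+1)/2.
Smallest index with value ≥ 273: n = 23 (giving 276).
Largest index with value ≤ 1431: n = 53 (giving 1431).
Indices 23 through 53: 31 terms.

31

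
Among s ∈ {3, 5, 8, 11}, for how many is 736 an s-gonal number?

s = 3: P(3, 37) = 703 and P(3, 38) = 741; 736 is not s-gonal.
s = 5: P(5, 22) = 715 and P(5, 23) = 782; 736 is not s-gonal.
s = 8: P(8, 16) = 736. ✓
s = 11: P(11, 13) = 715 and P(11, 14) = 833; 736 is not s-gonal.
Hits: s ∈ {8} → 1.

1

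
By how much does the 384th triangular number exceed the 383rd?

384

Consecutive triangular numbers differ by n: T_{384} − T_{383} = 384.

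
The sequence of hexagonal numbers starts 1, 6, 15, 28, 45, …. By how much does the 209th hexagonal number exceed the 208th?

Consecutive hexagonal numbers differ by 4n − 3: here 4·209 − 3 = 833.

833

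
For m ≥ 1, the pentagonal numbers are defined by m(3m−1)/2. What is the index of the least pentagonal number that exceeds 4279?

Solve n(3n−1)/2 > 4279 for integer n.
The largest n with value ≤ 4279 is 53 (since 4187 ≤ 4279 < 4347), so the first above is n = 54, value 4347.

54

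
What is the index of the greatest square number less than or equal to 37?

6

Solve n² ≤ 37 for integer n.
n = 6 gives 36 ≤ 37, while n = 7 gives 49 > 37; so the answer is index 6.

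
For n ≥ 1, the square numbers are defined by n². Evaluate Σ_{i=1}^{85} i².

208335

Σ_{i=1}^{85} i² = 85·86·171/6 = 208335.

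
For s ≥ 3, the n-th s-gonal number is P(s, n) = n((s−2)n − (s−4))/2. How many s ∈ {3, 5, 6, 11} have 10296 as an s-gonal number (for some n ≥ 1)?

2

s = 3: P(3, 143) = 10296. ✓
s = 5: P(5, 83) = 10292 and P(5, 84) = 10542; 10296 is not s-gonal.
s = 6: P(6, 72) = 10296. ✓
s = 11: P(11, 48) = 10200 and P(11, 49) = 10633; 10296 is not s-gonal.
Hits: s ∈ {3, 6} → 2.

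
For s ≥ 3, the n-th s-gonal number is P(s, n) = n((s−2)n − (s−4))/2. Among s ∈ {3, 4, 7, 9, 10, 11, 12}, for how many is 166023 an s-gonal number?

1

s = 3: P(3, 575) = 165600 and P(3, 576) = 166176; 166023 is not s-gonal.
s = 4: P(4, 407) = 165649 and P(4, 408) = 166464; 166023 is not s-gonal.
s = 7: P(7, 258) = 166023. ✓
s = 9: P(9, 218) = 165789 and P(9, 219) = 167316; 166023 is not s-gonal.
s = 10: P(10, 204) = 165852 and P(10, 205) = 167485; 166023 is not s-gonal.
s = 11: P(11, 192) = 165216 and P(11, 193) = 166945; 166023 is not s-gonal.
s = 12: P(12, 182) = 164892 and P(12, 183) = 166713; 166023 is not s-gonal.
Hits: s ∈ {7} → 1.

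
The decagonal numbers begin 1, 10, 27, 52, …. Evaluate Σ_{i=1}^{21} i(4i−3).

Σ i(4i−3) = 4Σi² − 3Σi over i = 1..21.
Σi = 231 and Σi² = 3311.
4·3311 − 3·231 = 12551.

12551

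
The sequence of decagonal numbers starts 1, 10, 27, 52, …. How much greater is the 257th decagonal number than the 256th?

Consecutive decagonal numbers differ by 8n − 7: here 8·257 − 7 = 2049.

2049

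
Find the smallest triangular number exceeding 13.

15

Solve n(n+1)/2 > 13 for integer n.
The largest n with value ≤ 13 is 4 (since 10 ≤ 13 < 15), so the first above is n = 5, value 15.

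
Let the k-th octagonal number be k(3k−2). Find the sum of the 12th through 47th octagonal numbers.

103518

Σ i(3i−2) = 3Σi² − 2Σi over i = 12..47.
Σi = 1128 − 66 = 1062 and Σi² = 35720 − 506 = 35214.
3·35214 − 2·1062 = 103518.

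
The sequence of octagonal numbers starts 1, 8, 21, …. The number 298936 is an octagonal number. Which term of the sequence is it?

Set n(3n−2) = 298936, giving 3n² − 2n − 298936 = 0.
The discriminant is 4 + 12·298936 = 3587236, and √3587236 = 1894.
So n = (2 + 1894) / 6 = 1896/6 = 316.

316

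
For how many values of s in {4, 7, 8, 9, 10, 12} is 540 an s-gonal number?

s = 4: P(4, 23) = 529 and P(4, 24) = 576; 540 is not s-gonal.
s = 7: P(7, 15) = 540. ✓
s = 8: P(8, 13) = 481 and P(8, 14) = 560; 540 is not s-gonal.
s = 9: P(9, 12) = 474 and P(9, 13) = 559; 540 is not s-gonal.
s = 10: P(10, 12) = 540. ✓
s = 12: P(12, 10) = 460 and P(12, 11) = 561; 540 is not s-gonal.
Hits: s ∈ {7, 10} → 2.

2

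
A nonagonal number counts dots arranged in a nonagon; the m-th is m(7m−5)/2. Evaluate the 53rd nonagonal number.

The 53rd nonagonal number is n(7n−5)/2 with n = 53.
53·(7·53 − 5)/2 = 53·366/2 = 53·183 = 9699.

9699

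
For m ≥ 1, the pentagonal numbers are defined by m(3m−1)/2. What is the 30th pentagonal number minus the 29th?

Consecutive pentagonal numbers differ by 3n − 2: here 3·30 − 2 = 88.

88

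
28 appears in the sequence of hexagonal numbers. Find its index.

4

Set n(2n−1) = 28, giving 2n² − n − 28 = 0.
The discriminant is 1 + 8·28 = 225, and √225 = 15.
So n = (1 + 15) / 4 = 16/4 = 4.
Check: 4·(2·4 − 1) = 28. ✓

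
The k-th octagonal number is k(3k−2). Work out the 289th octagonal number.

289·(3·289 − 2) = 289·865 = 249985.

249985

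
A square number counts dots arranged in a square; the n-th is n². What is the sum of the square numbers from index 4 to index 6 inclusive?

77

Σ_{i=4}^{6} i² = 91 − 14 = 77.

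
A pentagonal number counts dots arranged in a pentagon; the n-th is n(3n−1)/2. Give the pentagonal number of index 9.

The 9th pentagonal number is n(3n−1)/2 with n = 9.
9·(3·9 − 1)/2 = 9·26/2 = 9·13 = 117.

117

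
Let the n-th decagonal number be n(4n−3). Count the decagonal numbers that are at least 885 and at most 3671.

15

The n-th decagonal number is n(4n−3).
Smallest index with value ≥ 885: n = 16 (giving 976).
Largest index with value ≤ 3671: n = 30 (giving 3510).
Indices 16 through 30: 15 terms.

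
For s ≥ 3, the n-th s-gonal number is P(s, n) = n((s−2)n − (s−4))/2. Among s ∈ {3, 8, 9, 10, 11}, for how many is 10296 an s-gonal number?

1

s = 3: P(3, 143) = 10296. ✓
s = 8: P(8, 58) = 9976 and P(8, 59) = 10325; 10296 is not s-gonal.
s = 9: P(9, 54) = 10071 and P(9, 55) = 10450; 10296 is not s-gonal.
s = 10: P(10, 51) = 10251 and P(10, 52) = 10660; 10296 is not s-gonal.
s = 11: P(11, 48) = 10200 and P(11, 49) = 10633; 10296 is not s-gonal.
Hits: s ∈ {3} → 1.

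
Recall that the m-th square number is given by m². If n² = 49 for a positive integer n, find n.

We need n² = 49, so n = √49 = 7.

7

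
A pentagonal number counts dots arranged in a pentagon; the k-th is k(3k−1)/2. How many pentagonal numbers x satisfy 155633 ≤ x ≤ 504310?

The n-th pentagonal number is n(3n−1)/2.
Smallest index with value ≥ 155633: n = 323 (giving 156332).
Largest index with value ≤ 504310: n = 580 (giving 504310).
Indices 323 through 580: 258 terms.

258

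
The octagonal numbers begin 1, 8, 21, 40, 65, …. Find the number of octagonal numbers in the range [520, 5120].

28

The n-th octagonal number is n(3n−2).
Smallest index with value ≥ 520: n = 14 (giving 560).
Largest index with value ≤ 5120: n = 41 (giving 4961).
Indices 14 through 41: 28 terms.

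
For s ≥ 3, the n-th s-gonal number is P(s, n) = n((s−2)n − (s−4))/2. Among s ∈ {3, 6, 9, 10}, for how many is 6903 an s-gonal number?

2

s = 3: P(3, 117) = 6903. ✓
s = 6: P(6, 59) = 6903. ✓
s = 9: P(9, 44) = 6666 and P(9, 45) = 6975; 6903 is not s-gonal.
s = 10: P(10, 41) = 6601 and P(10, 42) = 6930; 6903 is not s-gonal.
Hits: s ∈ {3, 6} → 2.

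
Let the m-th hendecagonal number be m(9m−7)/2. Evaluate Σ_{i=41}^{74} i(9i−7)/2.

513740

Σ i(9i−7)/2 = (9Σi² − 7Σi) / 2 over i = 41..74.
Σi = 2775 − 820 = 1955 and Σi² = 137825 − 22140 = 115685.
(9·115685 − 7·1955) / 2 = 1027480/2 = 513740.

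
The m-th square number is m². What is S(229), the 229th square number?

The 229th square number is n² with n = 229.
229² = 52441.

52441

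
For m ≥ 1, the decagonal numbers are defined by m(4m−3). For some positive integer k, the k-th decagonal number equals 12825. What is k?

57

Set n(4n−3) = 12825, giving 4n² − 3n − 12825 = 0.
So n = (3 + 453) / 8 = 456/8 = 57.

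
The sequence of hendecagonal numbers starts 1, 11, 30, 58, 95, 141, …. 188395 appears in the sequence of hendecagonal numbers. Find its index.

205

Set n(9n−7)/2 = 188395, giving 9n² − 7n − 376790 = 0.
The discriminant is 49 + 72·188395 = 13564489, and √13564489 = 3683.
So n = (7 + 3683) / 18 = 3690/18 = 205.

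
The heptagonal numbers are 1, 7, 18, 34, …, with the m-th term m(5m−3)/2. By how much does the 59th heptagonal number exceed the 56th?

858

59·(5·59 − 3)/2 = 8614 and 56·(5·56 − 3)/2 = 7756.
Difference: 8614 − 7756 = 858.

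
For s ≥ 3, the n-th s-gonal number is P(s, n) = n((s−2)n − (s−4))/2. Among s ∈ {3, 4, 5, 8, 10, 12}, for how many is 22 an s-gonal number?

s = 3: P(3, 6) = 21 and P(3, 7) = 28; 22 is not s-gonal.
s = 4: P(4, 4) = 16 and P(4, 5) = 25; 22 is not s-gonal.
s = 5: P(5, 4) = 22. ✓
s = 8: P(8, 3) = 21 and P(8, 4) = 40; 22 is not s-gonal.
s = 10: P(10, 2) = 10 and P(10, 3) = 27; 22 is not s-gonal.
s = 12: P(12, 2) = 12 and P(12, 3) = 33; 22 is not s-gonal.
Hits: s ∈ {5} → 1.

1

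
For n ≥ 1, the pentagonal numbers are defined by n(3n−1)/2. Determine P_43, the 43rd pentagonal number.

The 43rd pentagonal number is n(3n−1)/2 with n = 43.
43·(3·43 − 1)/2 = 43·128/2 = 43·64 = 2752.

2752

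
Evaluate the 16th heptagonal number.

The 16th heptagonal number is n(5n−3)/2 with n = 16.
16·(5·16 − 3)/2 = 16·77/2 = 616.

616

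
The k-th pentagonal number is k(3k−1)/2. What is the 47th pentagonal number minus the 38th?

1143

47·(3·47 − 1)/2 = 3290 and 38·(3·38 − 1)/2 = 2147.
Difference: 3290 − 2147 = 1143.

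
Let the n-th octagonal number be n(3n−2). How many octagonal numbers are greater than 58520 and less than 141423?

77

The n-th octagonal number is n(3n−2).
Smallest index with value > 58520: n = 141 (giving 59361).
Largest index with value < 141423: n = 217 (giving 140833).
Indices 141 through 217: 77 terms.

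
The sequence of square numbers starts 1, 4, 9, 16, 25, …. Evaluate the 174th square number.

The 174th square number is n² with n = 174.
174² = 30276.

30276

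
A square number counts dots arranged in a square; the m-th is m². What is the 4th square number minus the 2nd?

12

4² = 16 and 2² = 4.
Difference: 16 − 4 = 12.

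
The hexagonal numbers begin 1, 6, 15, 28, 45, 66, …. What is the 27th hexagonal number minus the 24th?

303

27·(2·27 − 1) = 1431 and 24·(2·24 − 1) = 1128.
Difference: 1431 − 1128 = 303.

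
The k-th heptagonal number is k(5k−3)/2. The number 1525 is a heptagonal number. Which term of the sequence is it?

25

Set n(5n−3)/2 = 1525, giving 5n² − 3n − 3050 = 0.
The discriminant is 9 + 40·1525 = 61009, and √61009 = 247.
So n = (3 + 247) / 10 = 250/10 = 25.
Check: 25·(5·25 − 3)/2 = 1525. ✓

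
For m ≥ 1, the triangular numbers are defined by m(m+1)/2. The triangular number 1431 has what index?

Set n(n+1)/2 = 1431, giving n² + n − 2862 = 0.
The discriminant is 1 + 8·1431 = 11449, and √11449 = 107.
So n = (-1 + 107) / 2 = 106/2 = 53.

53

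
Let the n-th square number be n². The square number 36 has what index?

We need n² = 36, so n = √36 = 6.
Check: 6² = 36. ✓

6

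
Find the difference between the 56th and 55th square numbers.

n² − (n−1)² = 2n − 1, so 56² − 55² = 2·56 − 1 = 111.

111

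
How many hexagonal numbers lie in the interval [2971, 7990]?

25

The n-th hexagonal number is n(2n−1).
Smallest index with value ≥ 2971: n = 39 (giving 3003).
Largest index with value ≤ 7990: n = 63 (giving 7875).
Indices 39 through 63: 25 terms.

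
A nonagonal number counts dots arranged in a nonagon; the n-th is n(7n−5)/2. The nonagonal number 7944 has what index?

Set n(7n−5)/2 = 7944, giving 7n² − 5n − 15888 = 0.
The discriminant is 25 + 56·7944 = 444889, and √444889 = 667.
So n = (5 + 667) / 14 = 672/14 = 48.

48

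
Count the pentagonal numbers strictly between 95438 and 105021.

12

The n-th pentagonal number is n(3n−1)/2.
Smallest index with value > 95438: n = 253 (giving 95887).
Largest index with value < 105021: n = 264 (giving 104412).
Indices 253 through 264: 12 terms.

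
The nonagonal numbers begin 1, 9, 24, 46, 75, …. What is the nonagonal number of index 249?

The 249th nonagonal number is n(7n−5)/2 with n = 249.
249·(7·249 − 5)/2 = 249·1738/2 = 249·869 = 216381.

216381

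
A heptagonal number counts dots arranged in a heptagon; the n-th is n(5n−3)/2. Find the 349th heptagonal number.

303979

349·(5·349 − 3)/2 = 349·1742/2 = 349·871 = 303979.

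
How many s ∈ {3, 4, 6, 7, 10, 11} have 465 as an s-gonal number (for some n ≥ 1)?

s = 3: P(3, 30) = 465. ✓
s = 4: P(4, 21) = 441 and P(4, 22) = 484; 465 is not s-gonal.
s = 6: P(6, 15) = 435 and P(6, 16) = 496; 465 is not s-gonal.
s = 7: P(7, 13) = 403 and P(7, 14) = 469; 465 is not s-gonal.
s = 10: P(10, 11) = 451 and P(10, 12) = 540; 465 is not s-gonal.
s = 11: P(11, 10) = 415 and P(11, 11) = 506; 465 is not s-gonal.
Hits: s ∈ {3} → 1.

1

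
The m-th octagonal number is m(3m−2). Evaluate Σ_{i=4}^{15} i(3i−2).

3450

Σ i(3i−2) = 3Σi² − 2Σi over i = 4..15.
Σi = 120 − 6 = 114 and Σi² = 1240 − 14 = 1226.
3·1226 − 2·114 = 3450.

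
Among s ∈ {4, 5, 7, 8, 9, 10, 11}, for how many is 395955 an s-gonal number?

s = 4: P(4, 629) = 395641 and P(4, 630) = 396900; 395955 is not s-gonal.
s = 5: P(5, 513) = 394497 and P(5, 514) = 396037; 395955 is not s-gonal.
s = 7: P(7, 398) = 395413 and P(7, 399) = 397404; 395955 is not s-gonal.
s = 8: P(8, 363) = 394581 and P(8, 364) = 396760; 395955 is not s-gonal.
s = 9: P(9, 336) = 394296 and P(9, 337) = 396649; 395955 is not s-gonal.
s = 10: P(10, 315) = 395955. ✓
s = 11: P(11, 297) = 395901 and P(11, 298) = 398575; 395955 is not s-gonal.
Hits: s ∈ {10} → 1.

1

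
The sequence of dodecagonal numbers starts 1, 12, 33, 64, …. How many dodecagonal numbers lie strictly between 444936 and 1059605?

The n-th dodecagonal number is n(5n−4).
Smallest index with value > 444936: n = 299 (giving 445809).
Largest index with value < 1059605: n = 460 (giving 1056160).
Indices 299 through 460: 162 terms.

162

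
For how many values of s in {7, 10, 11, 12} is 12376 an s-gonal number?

1

s = 7: P(7, 70) = 12145 and P(7, 71) = 12496; 12376 is not s-gonal.
s = 10: P(10, 56) = 12376. ✓
s = 11: P(11, 52) = 11986 and P(11, 53) = 12455; 12376 is not s-gonal.
s = 12: P(12, 50) = 12300 and P(12, 51) = 12801; 12376 is not s-gonal.
Hits: s ∈ {10} → 1.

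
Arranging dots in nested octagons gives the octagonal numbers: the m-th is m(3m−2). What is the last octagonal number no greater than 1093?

1045

Solve n(3n−2) ≤ 1093 for integer n.
n = 19 gives 1045 ≤ 1093, while n = 20 gives 1160 > 1093; so the answer is 1045.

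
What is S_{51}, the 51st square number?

51² = 2601.

2601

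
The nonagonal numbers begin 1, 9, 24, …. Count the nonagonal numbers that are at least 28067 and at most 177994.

136

The n-th nonagonal number is n(7n−5)/2.
Smallest index with value ≥ 28067: n = 90 (giving 28125).
Largest index with value ≤ 177994: n = 225 (giving 176625).
Indices 90 through 225: 136 terms.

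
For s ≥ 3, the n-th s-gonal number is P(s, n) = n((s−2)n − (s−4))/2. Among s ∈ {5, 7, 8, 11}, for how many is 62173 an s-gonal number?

s = 5: P(5, 203) = 61712 and P(5, 204) = 62322; 62173 is not s-gonal.
s = 7: P(7, 158) = 62173. ✓
s = 8: P(8, 144) = 61920 and P(8, 145) = 62785; 62173 is not s-gonal.
s = 11: P(11, 117) = 61191 and P(11, 118) = 62245; 62173 is not s-gonal.
Hits: s ∈ {7} → 1.

1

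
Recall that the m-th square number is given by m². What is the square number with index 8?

The 8th square number is n² with n = 8.
8² = 64.

64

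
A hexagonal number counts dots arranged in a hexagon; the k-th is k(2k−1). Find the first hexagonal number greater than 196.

Solve n(2n−1) > 196 for integer n.
The largest n with value ≤ 196 is 10 (since 190 ≤ 196 < 231), so the first above is n = 11, value 231.

231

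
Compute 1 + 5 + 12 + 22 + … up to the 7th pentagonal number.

196

Σ i(3i−1)/2 = (3Σi² − Σi) / 2 over i = 1..7.
Σi = 28 and Σi² = 140.
(3·140 − 1·28) / 2 = 392/2 = 196.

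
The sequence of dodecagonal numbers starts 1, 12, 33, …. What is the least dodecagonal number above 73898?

Solve n(5n−4) > 73898 for integer n.
The largest n with value ≤ 73898 is 121 (since 72721 ≤ 73898 < 73932), so the first above is n = 122, value 73932.

73932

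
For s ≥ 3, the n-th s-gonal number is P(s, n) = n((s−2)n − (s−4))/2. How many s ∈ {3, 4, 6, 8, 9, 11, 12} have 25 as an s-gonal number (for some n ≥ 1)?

s = 3: P(3, 6) = 21 and P(3, 7) = 28; 25 is not s-gonal.
s = 4: P(4, 5) = 25. ✓
s = 6: P(6, 3) = 15 and P(6, 4) = 28; 25 is not s-gonal.
s = 8: P(8, 3) = 21 and P(8, 4) = 40; 25 is not s-gonal.
s = 9: P(9, 3) = 24 and P(9, 4) = 46; 25 is not s-gonal.
s = 11: P(11, 2) = 11 and P(11, 3) = 30; 25 is not s-gonal.
s = 12: P(12, 2) = 12 and P(12, 3) = 33; 25 is not s-gonal.
Hits: s ∈ {4} → 1.

1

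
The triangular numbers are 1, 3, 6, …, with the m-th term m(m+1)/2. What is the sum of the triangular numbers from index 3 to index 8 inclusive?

116

Σ i(i+1)/2 = (Σi² + Σi) / 2 over i = 3..8.
Σi = 36 − 3 = 33 and Σi² = 204 − 5 = 199.
(1·199 + 1·33) / 2 = 232/2 = 116.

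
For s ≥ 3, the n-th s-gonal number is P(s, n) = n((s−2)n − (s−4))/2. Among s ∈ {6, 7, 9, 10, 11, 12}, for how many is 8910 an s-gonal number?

s = 6: P(6, 66) = 8646 and P(6, 67) = 8911; 8910 is not s-gonal.
s = 7: P(7, 60) = 8910. ✓
s = 9: P(9, 50) = 8625 and P(9, 51) = 8976; 8910 is not s-gonal.
s = 10: P(10, 47) = 8695 and P(10, 48) = 9072; 8910 is not s-gonal.
s = 11: P(11, 44) = 8558 and P(11, 45) = 8955; 8910 is not s-gonal.
s = 12: P(12, 42) = 8652 and P(12, 43) = 9073; 8910 is not s-gonal.
Hits: s ∈ {7} → 1.

1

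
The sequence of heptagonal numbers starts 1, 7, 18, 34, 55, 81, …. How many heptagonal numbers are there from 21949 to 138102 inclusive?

142

The n-th heptagonal number is n(5n−3)/2.
Smallest index with value ≥ 21949: n = 94 (giving 21949).
Largest index with value ≤ 138102: n = 235 (giving 137710).
Indices 94 through 235: 142 terms.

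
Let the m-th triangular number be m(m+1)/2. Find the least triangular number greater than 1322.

1326

Solve n(n+1)/2 > 1322 for integer n.
The largest n with value ≤ 1322 is 50 (since 1275 ≤ 1322 < 1326), so the first above is n = 51, value 1326.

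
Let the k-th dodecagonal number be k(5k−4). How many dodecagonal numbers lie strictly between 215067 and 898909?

217

The n-th dodecagonal number is n(5n−4).
Smallest index with value > 215067: n = 208 (giving 215488).
Largest index with value < 898909: n = 424 (giving 897184).
Indices 208 through 424: 217 terms.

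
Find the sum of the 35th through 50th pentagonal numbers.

43520

Σ i(3i−1)/2 = (3Σi² − Σi) / 2 over i = 35..50.
Σi = 1275 − 595 = 680 and Σi² = 42925 − 13685 = 29240.
(3·29240 − 1·680) / 2 = 87040/2 = 43520.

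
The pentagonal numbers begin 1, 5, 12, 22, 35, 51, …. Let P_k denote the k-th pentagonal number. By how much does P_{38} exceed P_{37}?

Consecutive pentagonal numbers differ by 3n − 2: here 3·38 − 2 = 112.

112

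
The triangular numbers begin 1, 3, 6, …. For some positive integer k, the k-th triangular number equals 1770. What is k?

Set n(n+1)/2 = 1770, giving n² + n − 3540 = 0.
So n = (-1 + 119) / 2 = 118/2 = 59.

59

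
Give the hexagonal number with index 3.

15

The 3rd hexagonal number is n(2n−1) with n = 3.
3·(2·3 − 1) = 3·5 = 15.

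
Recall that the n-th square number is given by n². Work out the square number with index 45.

2025

45² = 2025.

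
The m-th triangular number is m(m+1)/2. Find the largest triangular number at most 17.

15

Solve n(n+1)/2 ≤ 17 for integer n.
n = 5 gives 15 ≤ 17, while n = 6 gives 21 > 17; so the answer is 15.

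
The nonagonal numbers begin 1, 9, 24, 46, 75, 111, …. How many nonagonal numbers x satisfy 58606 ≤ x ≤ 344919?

185

The n-th nonagonal number is n(7n−5)/2.
Smallest index with value ≥ 58606: n = 130 (giving 58825).
Largest index with value ≤ 344919: n = 314 (giving 344301).
Indices 130 through 314: 185 terms.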